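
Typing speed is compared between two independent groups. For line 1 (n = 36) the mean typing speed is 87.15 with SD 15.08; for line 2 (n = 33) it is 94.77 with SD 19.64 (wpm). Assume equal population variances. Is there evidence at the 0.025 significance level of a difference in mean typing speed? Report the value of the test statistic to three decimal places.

-1.816

Let group 1 = line 1, group 2 = line 2. H0: μ_1 = μ_2; H1: μ_1 ≠ μ_2 (two-sample pooled-variance t-test, two-sided).
s_p² = [(36−1)·15.08² + (33−1)·19.64²]/(36+33−2) = 303.023
t = (87.15 − 94.77)/√[303.023·(1/36 + 1/33)] = -1.816
df = n₁ + n₂ − 2 = 67
Two-sided p-value ≈ 0.0738
Since p ≈ 0.0738 > α = 0.025, fail to reject H0; the data do not provide sufficient evidence against H0.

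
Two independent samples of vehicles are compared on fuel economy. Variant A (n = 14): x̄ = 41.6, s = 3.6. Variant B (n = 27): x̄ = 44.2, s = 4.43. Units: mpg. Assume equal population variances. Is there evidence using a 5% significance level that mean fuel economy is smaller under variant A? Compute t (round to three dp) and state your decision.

t = -1.892; reject H0

Let group 1 = variant A, group 2 = variant B. H0: μ_1 = μ_2; H1: μ_1 < μ_2 (two-sample pooled-variance t-test, left-tailed).
s_p² = [(14−1)·3.6² + (27−1)·4.43²]/(14+27−2) = 17.4033
t = (41.6 − 44.2)/√[17.4033·(1/14 + 1/27)] = -1.892
df = n₁ + n₂ − 2 = 39
p-value = P(T ≤ -1.892) ≈ 0.033
Since p ≈ 0.033 < α = 0.05, reject H0; the evidence is statistically significant.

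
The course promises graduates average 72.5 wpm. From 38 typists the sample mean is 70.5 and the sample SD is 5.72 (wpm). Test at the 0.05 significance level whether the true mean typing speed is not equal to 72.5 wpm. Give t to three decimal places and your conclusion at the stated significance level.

t = -2.155; reject H0

H0: μ = 72.5; H1: μ ≠ 72.5 (one-sample t-test, two-sided).
t = (x̄ − μ₀)/(s/√n) = (70.5 − 72.5)/(5.72/√38) = -2.155
df = n − 1 = 37
Two-sided p-value ≈ 0.0377
Since p ≈ 0.0377 < α = 0.05, reject H0; the evidence is statistically significant.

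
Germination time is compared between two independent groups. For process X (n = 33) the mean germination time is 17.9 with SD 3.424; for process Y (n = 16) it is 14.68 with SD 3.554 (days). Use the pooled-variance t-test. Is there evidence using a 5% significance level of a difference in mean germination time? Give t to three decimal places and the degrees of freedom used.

Let group 1 = process X, group 2 = process Y. H0: μ_1 = μ_2; H1: μ_1 ≠ μ_2 (two-sample pooled-variance t-test, two-sided).
s_p² = [(33−1)·3.424² + (16−1)·3.554²]/(33+16−2) = 12.0133
t = (17.9 − 14.68)/√[12.0133·(1/33 + 1/16)] = 3.050
df = n₁ + n₂ − 2 = 47
Two-sided p-value ≈ 0.0038
Since p ≈ 0.0038 < α = 0.05, reject H0; the data support H1.

t = 3.050, df = 47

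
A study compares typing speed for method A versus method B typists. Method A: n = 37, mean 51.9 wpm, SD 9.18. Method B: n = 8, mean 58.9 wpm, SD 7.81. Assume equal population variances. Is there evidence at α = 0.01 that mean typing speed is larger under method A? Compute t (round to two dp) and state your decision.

t = -2.00; fail to reject H0

Let group 1 = method A, group 2 = method B. H0: μ_1 = μ_2; H1: μ_1 > μ_2 (two-sample pooled-variance t-test, right-tailed).
s_p² = [(37−1)·9.18² + (8−1)·7.81²]/(37+8−2) = 80.4832
t = (51.9 − 58.9)/√[80.4832·(1/37 + 1/8)] = -2.00
df = n₁ + n₂ − 2 = 43
p-value = P(T ≥ -2.00) ≈ 0.974
Since p ≈ 0.974 > α = 0.01, fail to reject H0; the data do not provide sufficient evidence against H0.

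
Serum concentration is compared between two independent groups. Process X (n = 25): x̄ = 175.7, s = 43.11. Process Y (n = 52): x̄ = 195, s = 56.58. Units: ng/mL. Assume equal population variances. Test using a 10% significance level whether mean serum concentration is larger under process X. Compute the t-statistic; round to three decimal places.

-1.506

Let group 1 = process X, group 2 = process Y. H0: μ_1 = μ_2; H1: μ_1 > μ_2 (two-sample pooled-variance t-test, right-tailed).
s_p² = [(25−1)·43.11² + (52−1)·56.58²]/(25+52−2) = 2771.59
t = (175.7 − 195)/√[2771.59·(1/25 + 1/52)] = -1.506
df = n₁ + n₂ − 2 = 75
p-value = P(T ≥ -1.506) ≈ 0.932
Since p ≈ 0.932 > α = 0.1, fail to reject H0; the evidence is not statistically significant.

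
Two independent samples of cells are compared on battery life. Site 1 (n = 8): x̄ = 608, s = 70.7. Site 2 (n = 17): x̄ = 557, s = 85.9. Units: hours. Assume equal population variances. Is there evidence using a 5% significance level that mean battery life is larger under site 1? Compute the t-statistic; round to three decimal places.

1.458

Let group 1 = site 1, group 2 = site 2. H0: μ_1 = μ_2; H1: μ_1 > μ_2 (two-sample pooled-variance t-test, right-tailed).
s_p² = [(8−1)·70.7² + (17−1)·85.9²]/(8+17−2) = 6654.36
t = (608 − 557)/√[6654.36·(1/8 + 1/17)] = 1.458
df = n₁ + n₂ − 2 = 23
p-value = P(T ≥ 1.458) ≈ 0.079
Since p ≈ 0.079 > α = 0.05, fail to reject H0; the data do not provide sufficient evidence against H0.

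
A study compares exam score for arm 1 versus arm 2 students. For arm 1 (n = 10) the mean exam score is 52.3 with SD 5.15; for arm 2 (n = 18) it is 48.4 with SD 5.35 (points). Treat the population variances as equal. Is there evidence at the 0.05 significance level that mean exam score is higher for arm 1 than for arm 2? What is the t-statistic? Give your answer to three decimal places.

1.872

Let group 1 = arm 1, group 2 = arm 2. H0: μ_1 = μ_2; H1: μ_1 > μ_2 (two-sample pooled-variance t-test, right-tailed).
s_p² = [(10−1)·5.15² + (18−1)·5.35²]/(10+18−2) = 27.8956
t = (52.3 − 48.4)/√[27.8956·(1/10 + 1/18)] = 1.872
df = n₁ + n₂ − 2 = 26
p-value = P(T ≥ 1.872) ≈ 0.036
Since p ≈ 0.036 < α = 0.05, reject H0; the evidence is statistically significant.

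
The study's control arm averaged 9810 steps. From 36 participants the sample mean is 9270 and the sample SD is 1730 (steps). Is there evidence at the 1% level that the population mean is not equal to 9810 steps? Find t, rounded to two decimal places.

-1.87

H0: μ = 9810; H1: μ ≠ 9810 (one-sample t-test, two-sided).
t = (x̄ − μ₀)/(s/√n) = (9270 − 9810)/(1730/√36) = -1.87
df = n − 1 = 35
Two-sided p-value ≈ 0.0695
Since p ≈ 0.0695 > α = 0.01, fail to reject H0; the evidence is not statistically significant.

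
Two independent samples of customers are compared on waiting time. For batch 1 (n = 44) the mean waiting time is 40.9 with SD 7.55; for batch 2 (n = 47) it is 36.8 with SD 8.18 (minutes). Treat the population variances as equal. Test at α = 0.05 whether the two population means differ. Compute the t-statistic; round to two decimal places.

Let group 1 = batch 1, group 2 = batch 2. H0: μ_1 = μ_2; H1: μ_1 ≠ μ_2 (two-sample pooled-variance t-test, two-sided).
s_p² = [(44−1)·7.55² + (47−1)·8.18²]/(44+47−2) = 62.1245
t = (40.9 − 36.8)/√[62.1245·(1/44 + 1/47)] = 2.48
df = n₁ + n₂ − 2 = 89
Two-sided p-value ≈ 0.015
Since p ≈ 0.015 < α = 0.05, reject H0; the evidence is statistically significant.

2.48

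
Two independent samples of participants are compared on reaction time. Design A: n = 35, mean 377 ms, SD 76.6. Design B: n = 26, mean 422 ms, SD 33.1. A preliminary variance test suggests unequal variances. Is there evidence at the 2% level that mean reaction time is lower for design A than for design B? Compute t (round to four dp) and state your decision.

Let group 1 = design A, group 2 = design B. H0: μ_1 = μ_2; H1: μ_1 < μ_2 (Welch's two-sample t-test, left-tailed).
t = (x̄_1 − x̄_2)/√(s_1²/n_1 + s_2²/n_2) = (377 − 422)/√(76.6²/35 + 33.1²/26) = -3.1069
Welch–Satterthwaite df ≈ 49.03
p-value = P(T ≤ -3.1069) ≈ 0.0016
Since p ≈ 0.0016 < α = 0.02, reject H0; the evidence is statistically significant.

t = -3.1069; reject H0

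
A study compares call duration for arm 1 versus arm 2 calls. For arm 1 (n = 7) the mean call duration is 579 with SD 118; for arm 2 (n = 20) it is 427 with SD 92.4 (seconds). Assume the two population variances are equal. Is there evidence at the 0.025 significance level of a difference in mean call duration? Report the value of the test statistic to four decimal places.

Let group 1 = arm 1, group 2 = arm 2. H0: μ_1 = μ_2; H1: μ_1 ≠ μ_2 (two-sample pooled-variance t-test, two-sided).
s_p² = [(7−1)·118² + (20−1)·92.4²]/(7+20−2) = 9830.46
t = (579 − 427)/√[9830.46·(1/7 + 1/20)] = 3.4909
df = n₁ + n₂ − 2 = 25
Two-sided p-value ≈ 0.002
Since p ≈ 0.002 < α = 0.025, reject H0; the evidence is statistically significant.

3.4909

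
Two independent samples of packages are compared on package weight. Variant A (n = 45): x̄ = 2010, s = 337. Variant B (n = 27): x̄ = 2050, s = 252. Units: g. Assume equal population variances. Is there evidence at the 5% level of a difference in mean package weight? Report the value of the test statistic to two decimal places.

-0.53

Let group 1 = variant A, group 2 = variant B. H0: μ_1 = μ_2; H1: μ_1 ≠ μ_2 (two-sample pooled-variance t-test, two-sided).
s_p² = [(45−1)·337² + (27−1)·252²]/(45+27−2) = 94973.4
t = (2010 − 2050)/√[94973.4·(1/45 + 1/27)] = -0.53
df = n₁ + n₂ − 2 = 70
Two-sided p-value ≈ 0.5956
Since p ≈ 0.5956 > α = 0.05, fail to reject H0; the evidence is not statistically significant.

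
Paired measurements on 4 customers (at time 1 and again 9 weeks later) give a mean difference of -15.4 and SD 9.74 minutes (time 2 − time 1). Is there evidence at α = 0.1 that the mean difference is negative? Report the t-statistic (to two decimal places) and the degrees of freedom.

t = -3.16, df = 3

H0: μ_d = 0; H1: μ_d < 0 (paired t-test on the differences, left-tailed).
t = d̄/(s_d/√n) = -15.4/(9.74/√4) = -3.16
df = n − 1 = 3
p-value = P(T ≤ -3.16) ≈ 0.025
Since p ≈ 0.025 < α = 0.1, reject H0; the evidence is statistically significant.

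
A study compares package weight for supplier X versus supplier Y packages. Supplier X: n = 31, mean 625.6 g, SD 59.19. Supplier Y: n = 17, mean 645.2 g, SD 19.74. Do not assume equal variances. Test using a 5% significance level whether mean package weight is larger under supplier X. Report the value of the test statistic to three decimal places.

Let group 1 = supplier X, group 2 = supplier Y. H0: μ_1 = μ_2; H1: μ_1 > μ_2 (Welch's two-sample t-test, right-tailed).
t = (x̄_1 − x̄_2)/√(s_1²/n_1 + s_2²/n_2) = (625.6 − 645.2)/√(59.19²/31 + 19.74²/17) = -1.681
Welch–Satterthwaite df ≈ 40.30
p-value = P(T ≥ -1.681) ≈ 0.9498
Since p ≈ 0.9498 > α = 0.05, fail to reject H0; the evidence is not statistically significant.

-1.681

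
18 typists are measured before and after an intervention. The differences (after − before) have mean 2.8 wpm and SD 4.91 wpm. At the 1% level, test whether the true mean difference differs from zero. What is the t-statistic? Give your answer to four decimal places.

H0: μ_d = 0; H1: μ_d ≠ 0 (paired t-test on the differences, two-sided).
t = d̄/(s_d/√n) = 2.8/(4.91/√18) = 2.4194
df = n − 1 = 17
Two-sided p-value ≈ 0.0270
Since p ≈ 0.0270 > α = 0.01, fail to reject H0; the data do not provide sufficient evidence against H0.

2.4194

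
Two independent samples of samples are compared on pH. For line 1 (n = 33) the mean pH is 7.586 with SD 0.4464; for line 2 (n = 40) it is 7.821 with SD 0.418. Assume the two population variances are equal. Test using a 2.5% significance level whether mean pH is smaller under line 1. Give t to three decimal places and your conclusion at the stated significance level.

Let group 1 = line 1, group 2 = line 2. H0: μ_1 = μ_2; H1: μ_1 < μ_2 (two-sample pooled-variance t-test, left-tailed).
s_p² = [(33−1)·0.4464² + (40−1)·0.418²]/(33+40−2) = 0.185788
t = (7.586 − 7.821)/√[0.185788·(1/33 + 1/40)] = -2.318
df = n₁ + n₂ − 2 = 71
p-value = P(T ≤ -2.318) ≈ 0.012
Since p ≈ 0.012 < α = 0.025, reject H0; the evidence is statistically significant.

t = -2.318; reject H0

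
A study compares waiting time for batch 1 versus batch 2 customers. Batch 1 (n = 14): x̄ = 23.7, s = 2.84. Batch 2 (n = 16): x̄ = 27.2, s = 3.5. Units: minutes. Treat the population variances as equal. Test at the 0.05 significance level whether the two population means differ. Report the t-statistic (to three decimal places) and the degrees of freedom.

Let group 1 = batch 1, group 2 = batch 2. H0: μ_1 = μ_2; H1: μ_1 ≠ μ_2 (two-sample pooled-variance t-test, two-sided).
s_p² = [(14−1)·2.84² + (16−1)·3.5²]/(14+16−2) = 10.3072
t = (23.7 − 27.2)/√[10.3072·(1/14 + 1/16)] = -2.979
df = n₁ + n₂ − 2 = 28
Two-sided p-value ≈ 0.006
Since p ≈ 0.006 < α = 0.05, reject H0; the data support H1.

t = -2.979, df = 28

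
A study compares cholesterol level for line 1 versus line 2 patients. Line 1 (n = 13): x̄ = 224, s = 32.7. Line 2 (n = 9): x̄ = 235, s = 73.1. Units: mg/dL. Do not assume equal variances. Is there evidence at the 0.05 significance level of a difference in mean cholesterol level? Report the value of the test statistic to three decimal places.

Let group 1 = line 1, group 2 = line 2. H0: μ_1 = μ_2; H1: μ_1 ≠ μ_2 (Welch's two-sample t-test, two-sided).
t = (x̄_1 − x̄_2)/√(s_1²/n_1 + s_2²/n_2) = (224 − 235)/√(32.7²/13 + 73.1²/9) = -0.423
Welch–Satterthwaite df ≈ 10.24
Two-sided p-value ≈ 0.6810
Since p ≈ 0.6810 > α = 0.05, fail to reject H0; the data do not provide sufficient evidence against H0.

-0.423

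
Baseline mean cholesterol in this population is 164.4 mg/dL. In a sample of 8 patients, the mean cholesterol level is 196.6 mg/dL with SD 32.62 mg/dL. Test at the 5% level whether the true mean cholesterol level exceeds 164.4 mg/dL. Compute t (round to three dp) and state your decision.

t = 2.792; reject H0

H0: μ = 164.4; H1: μ > 164.4 (one-sample t-test, right-tailed).
t = (x̄ − μ₀)/(s/√n) = (196.6 − 164.4)/(32.62/√8) = 2.792
df = n − 1 = 7
p-value = P(T ≥ 2.792) ≈ 0.013
Since p ≈ 0.013 < α = 0.05, reject H0; the evidence is statistically significant.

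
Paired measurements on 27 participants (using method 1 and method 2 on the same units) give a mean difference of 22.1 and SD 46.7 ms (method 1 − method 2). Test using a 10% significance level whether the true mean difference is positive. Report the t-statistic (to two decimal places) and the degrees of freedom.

H0: μ_d = 0; H1: μ_d > 0 (paired t-test on the differences, right-tailed).
t = d̄/(s_d/√n) = 22.1/(46.7/√27) = 2.46
df = n − 1 = 26
p-value = P(T ≥ 2.46) ≈ 0.0105
Since p ≈ 0.0105 < α = 0.1, reject H0; the evidence is statistically significant.

t = 2.46, df = 26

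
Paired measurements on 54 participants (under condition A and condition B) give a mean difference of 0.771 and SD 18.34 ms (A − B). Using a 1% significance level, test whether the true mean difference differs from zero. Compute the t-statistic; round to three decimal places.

0.309

H0: μ_d = 0; H1: μ_d ≠ 0 (paired t-test on the differences, two-sided).
t = d̄/(s_d/√n) = 0.771/(18.34/√54) = 0.309
df = n − 1 = 53
Two-sided p-value ≈ 0.759
Since p ≈ 0.759 > α = 0.01, fail to reject H0; the data do not provide sufficient evidence against H0.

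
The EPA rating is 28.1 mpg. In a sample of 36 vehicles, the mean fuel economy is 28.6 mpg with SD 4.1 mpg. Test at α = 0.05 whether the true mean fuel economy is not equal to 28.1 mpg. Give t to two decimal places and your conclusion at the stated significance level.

t = 0.73; fail to reject H0

H0: μ = 28.1; H1: μ ≠ 28.1 (one-sample t-test, two-sided).
t = (x̄ − μ₀)/(s/√n) = (28.6 − 28.1)/(4.1/√36) = 0.73
df = n − 1 = 35
Two-sided p-value ≈ 0.4692
Since p ≈ 0.4692 > α = 0.05, fail to reject H0; the data do not provide sufficient evidence against H0.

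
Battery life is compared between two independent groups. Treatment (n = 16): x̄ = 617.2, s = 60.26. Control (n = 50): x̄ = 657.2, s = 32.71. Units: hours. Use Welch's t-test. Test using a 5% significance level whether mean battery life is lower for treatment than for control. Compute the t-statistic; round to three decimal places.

Let group 1 = treatment, group 2 = control. H0: μ_1 = μ_2; H1: μ_1 < μ_2 (Welch's two-sample t-test, left-tailed).
t = (x̄_1 − x̄_2)/√(s_1²/n_1 + s_2²/n_2) = (617.2 − 657.2)/√(60.26²/16 + 32.71²/50) = -2.538
Welch–Satterthwaite df ≈ 17.91
p-value = P(T ≤ -2.538) ≈ 0.0103
Since p ≈ 0.0103 < α = 0.05, reject H0; the evidence is statistically significant.

-2.538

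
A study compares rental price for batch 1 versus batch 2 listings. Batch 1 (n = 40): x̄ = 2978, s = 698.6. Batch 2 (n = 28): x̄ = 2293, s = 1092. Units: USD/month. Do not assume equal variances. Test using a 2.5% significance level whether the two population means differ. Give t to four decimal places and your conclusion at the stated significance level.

Let group 1 = batch 1, group 2 = batch 2. H0: μ_1 = μ_2; H1: μ_1 ≠ μ_2 (Welch's two-sample t-test, two-sided).
t = (x̄_1 − x̄_2)/√(s_1²/n_1 + s_2²/n_2) = (2978 − 2293)/√(698.6²/40 + 1092²/28) = 2.9265
Welch–Satterthwaite df ≈ 42.28
Two-sided p-value ≈ 0.005
Since p ≈ 0.005 < α = 0.025, reject H0; the data support H1.

t = 2.9265; reject H0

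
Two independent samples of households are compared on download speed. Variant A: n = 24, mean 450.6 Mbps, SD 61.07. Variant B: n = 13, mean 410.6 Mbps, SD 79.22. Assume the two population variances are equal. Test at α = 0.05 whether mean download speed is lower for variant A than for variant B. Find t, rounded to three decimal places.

Let group 1 = variant A, group 2 = variant B. H0: μ_1 = μ_2; H1: μ_1 < μ_2 (two-sample pooled-variance t-test, left-tailed).
s_p² = [(24−1)·61.07² + (13−1)·79.22²]/(24+13−2) = 4602.55
t = (450.6 − 410.6)/√[4602.55·(1/24 + 1/13)] = 1.712
df = n₁ + n₂ − 2 = 35
p-value = P(T ≤ 1.712) ≈ 0.952
Since p ≈ 0.952 > α = 0.05, fail to reject H0; the data do not provide sufficient evidence against H0.

1.712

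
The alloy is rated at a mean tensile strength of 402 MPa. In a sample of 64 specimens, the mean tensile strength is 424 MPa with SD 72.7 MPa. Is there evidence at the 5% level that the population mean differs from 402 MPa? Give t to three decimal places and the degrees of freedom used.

H0: μ = 402; H1: μ ≠ 402 (one-sample t-test, two-sided).
t = (x̄ − μ₀)/(s/√n) = (424 − 402)/(72.7/√64) = 2.421
df = n − 1 = 63
Two-sided p-value ≈ 0.0184
Since p ≈ 0.0184 < α = 0.05, reject H0; the evidence is statistically significant.

t = 2.421, df = 63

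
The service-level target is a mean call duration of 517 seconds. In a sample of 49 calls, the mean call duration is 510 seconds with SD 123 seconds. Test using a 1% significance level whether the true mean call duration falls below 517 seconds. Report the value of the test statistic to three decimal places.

-0.398

H0: μ = 517; H1: μ < 517 (one-sample t-test, left-tailed).
t = (x̄ − μ₀)/(s/√n) = (510 − 517)/(123/√49) = -0.398
df = n − 1 = 48
p-value = P(T ≤ -0.398) ≈ 0.3461
Since p ≈ 0.3461 > α = 0.01, fail to reject H0; the evidence is not statistically significant.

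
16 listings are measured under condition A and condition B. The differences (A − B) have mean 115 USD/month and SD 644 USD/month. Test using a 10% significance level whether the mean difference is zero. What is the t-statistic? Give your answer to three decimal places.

0.714

H0: μ_d = 0; H1: μ_d ≠ 0 (paired t-test on the differences, two-sided).
t = d̄/(s_d/√n) = 115/(644/√16) = 0.714
df = n − 1 = 15
Two-sided p-value ≈ 0.486
Since p ≈ 0.486 > α = 0.1, fail to reject H0; the evidence is not statistically significant.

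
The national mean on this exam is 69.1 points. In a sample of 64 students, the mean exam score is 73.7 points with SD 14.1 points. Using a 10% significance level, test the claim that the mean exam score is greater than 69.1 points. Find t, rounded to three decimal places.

2.610

H0: μ = 69.1; H1: μ > 69.1 (one-sample t-test, right-tailed).
t = (x̄ − μ₀)/(s/√n) = (73.7 − 69.1)/(14.1/√64) = 2.610
df = n − 1 = 63
p-value = P(T ≥ 2.610) ≈ 0.0057
Since p ≈ 0.0057 < α = 0.1, reject H0; the evidence is statistically significant.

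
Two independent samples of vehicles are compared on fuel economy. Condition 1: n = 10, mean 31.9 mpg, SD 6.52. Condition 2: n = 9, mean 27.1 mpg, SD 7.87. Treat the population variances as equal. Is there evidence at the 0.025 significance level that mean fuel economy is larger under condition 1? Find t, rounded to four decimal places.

Let group 1 = condition 1, group 2 = condition 2. H0: μ_1 = μ_2; H1: μ_1 > μ_2 (two-sample pooled-variance t-test, right-tailed).
s_p² = [(10−1)·6.52² + (9−1)·7.87²]/(10+9−2) = 51.6523
t = (31.9 − 27.1)/√[51.6523·(1/10 + 1/9)] = 1.4536
df = n₁ + n₂ − 2 = 17
p-value = P(T ≥ 1.4536) ≈ 0.0821
Since p ≈ 0.0821 > α = 0.025, fail to reject H0; the data do not provide sufficient evidence against H0.

1.4536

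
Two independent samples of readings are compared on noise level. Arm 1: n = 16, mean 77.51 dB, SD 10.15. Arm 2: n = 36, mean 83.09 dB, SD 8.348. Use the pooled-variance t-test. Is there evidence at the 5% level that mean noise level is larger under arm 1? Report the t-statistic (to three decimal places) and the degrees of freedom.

t = -2.080, df = 50

Let group 1 = arm 1, group 2 = arm 2. H0: μ_1 = μ_2; H1: μ_1 > μ_2 (two-sample pooled-variance t-test, right-tailed).
s_p² = [(16−1)·10.15² + (36−1)·8.348²]/(16+36−2) = 79.6891
t = (77.51 − 83.09)/√[79.6891·(1/16 + 1/36)] = -2.080
df = n₁ + n₂ − 2 = 50
p-value = P(T ≥ -2.080) ≈ 0.9787
Since p ≈ 0.9787 > α = 0.05, fail to reject H0; the evidence is not statistically significant.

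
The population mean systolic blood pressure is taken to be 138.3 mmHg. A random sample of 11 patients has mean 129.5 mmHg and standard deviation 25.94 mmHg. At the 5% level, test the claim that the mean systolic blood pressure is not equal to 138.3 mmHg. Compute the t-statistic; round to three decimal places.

-1.125

H0: μ = 138.3; H1: μ ≠ 138.3 (one-sample t-test, two-sided).
t = (x̄ − μ₀)/(s/√n) = (129.5 − 138.3)/(25.94/√11) = -1.125
df = n − 1 = 10
Two-sided p-value ≈ 0.287
Since p ≈ 0.287 > α = 0.05, fail to reject H0; the evidence is not statistically significant.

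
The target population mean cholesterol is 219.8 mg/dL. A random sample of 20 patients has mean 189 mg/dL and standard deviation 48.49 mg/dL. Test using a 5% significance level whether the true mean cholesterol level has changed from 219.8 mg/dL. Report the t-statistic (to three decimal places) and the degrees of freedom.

t = -2.841, df = 19

H0: μ = 219.8; H1: μ ≠ 219.8 (one-sample t-test, two-sided).
t = (x̄ − μ₀)/(s/√n) = (189 − 219.8)/(48.49/√20) = -2.841
df = n − 1 = 19
Two-sided p-value ≈ 0.010
Since p ≈ 0.010 < α = 0.05, reject H0; the evidence is statistically significant.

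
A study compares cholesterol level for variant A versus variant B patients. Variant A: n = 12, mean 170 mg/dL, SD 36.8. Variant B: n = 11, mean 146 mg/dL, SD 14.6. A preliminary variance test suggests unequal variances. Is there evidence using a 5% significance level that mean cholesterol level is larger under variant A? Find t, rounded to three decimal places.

2.087

Let group 1 = variant A, group 2 = variant B. H0: μ_1 = μ_2; H1: μ_1 > μ_2 (Welch's two-sample t-test, right-tailed).
t = (x̄_1 − x̄_2)/√(s_1²/n_1 + s_2²/n_2) = (170 − 146)/√(36.8²/12 + 14.6²/11) = 2.087
Welch–Satterthwaite df ≈ 14.63
p-value = P(T ≥ 2.087) ≈ 0.027
Since p ≈ 0.027 < α = 0.05, reject H0; the data support H1.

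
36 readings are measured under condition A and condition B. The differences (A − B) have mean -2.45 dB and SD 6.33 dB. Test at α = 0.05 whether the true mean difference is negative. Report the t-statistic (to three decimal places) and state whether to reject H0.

t = -2.322; reject H0

H0: μ_d = 0; H1: μ_d < 0 (paired t-test on the differences, left-tailed).
t = d̄/(s_d/√n) = -2.45/(6.33/√36) = -2.322
df = n − 1 = 35
p-value = P(T ≤ -2.322) ≈ 0.0131
Since p ≈ 0.0131 < α = 0.05, reject H0; the evidence is statistically significant.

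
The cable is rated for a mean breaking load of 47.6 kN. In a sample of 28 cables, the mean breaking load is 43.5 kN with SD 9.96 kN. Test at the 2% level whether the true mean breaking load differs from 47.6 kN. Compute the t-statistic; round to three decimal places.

H0: μ = 47.6; H1: μ ≠ 47.6 (one-sample t-test, two-sided).
t = (x̄ − μ₀)/(s/√n) = (43.5 − 47.6)/(9.96/√28) = -2.178
df = n − 1 = 27
Two-sided p-value ≈ 0.0383
Since p ≈ 0.0383 > α = 0.02, fail to reject H0; the evidence is not statistically significant.

-2.178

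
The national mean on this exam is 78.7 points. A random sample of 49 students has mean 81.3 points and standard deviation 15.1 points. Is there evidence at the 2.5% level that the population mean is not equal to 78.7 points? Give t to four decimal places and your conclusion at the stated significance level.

H0: μ = 78.7; H1: μ ≠ 78.7 (one-sample t-test, two-sided).
t = (x̄ − μ₀)/(s/√n) = (81.3 − 78.7)/(15.1/√49) = 1.2053
df = n − 1 = 48
Two-sided p-value ≈ 0.2340
Since p ≈ 0.2340 > α = 0.025, fail to reject H0; the evidence is not statistically significant.

t = 1.2053; fail to reject H0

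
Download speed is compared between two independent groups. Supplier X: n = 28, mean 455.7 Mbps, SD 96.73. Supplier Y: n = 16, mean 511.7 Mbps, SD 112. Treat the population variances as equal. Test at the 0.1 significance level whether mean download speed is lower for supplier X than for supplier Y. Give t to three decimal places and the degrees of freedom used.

Let group 1 = supplier X, group 2 = supplier Y. H0: μ_1 = μ_2; H1: μ_1 < μ_2 (two-sample pooled-variance t-test, left-tailed).
s_p² = [(28−1)·96.73² + (16−1)·112²]/(28+16−2) = 10495
t = (455.7 − 511.7)/√[10495·(1/28 + 1/16)] = -1.744
df = n₁ + n₂ − 2 = 42
p-value = P(T ≤ -1.744) ≈ 0.0442
Since p ≈ 0.0442 < α = 0.1, reject H0; the evidence is statistically significant.

t = -1.744, df = 42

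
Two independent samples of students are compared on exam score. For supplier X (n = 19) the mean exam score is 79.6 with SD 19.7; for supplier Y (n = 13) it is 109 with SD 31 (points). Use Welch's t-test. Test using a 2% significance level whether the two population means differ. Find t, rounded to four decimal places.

-3.0268

Let group 1 = supplier X, group 2 = supplier Y. H0: μ_1 = μ_2; H1: μ_1 ≠ μ_2 (Welch's two-sample t-test, two-sided).
t = (x̄_1 − x̄_2)/√(s_1²/n_1 + s_2²/n_2) = (79.6 − 109)/√(19.7²/19 + 31²/13) = -3.0268
Welch–Satterthwaite df ≈ 18.60
Two-sided p-value ≈ 0.007
Since p ≈ 0.007 < α = 0.02, reject H0; the data support H1.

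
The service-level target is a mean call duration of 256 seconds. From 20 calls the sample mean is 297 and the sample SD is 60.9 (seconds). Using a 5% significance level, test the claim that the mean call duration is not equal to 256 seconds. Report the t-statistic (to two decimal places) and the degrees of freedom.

H0: μ = 256; H1: μ ≠ 256 (one-sample t-test, two-sided).
t = (x̄ − μ₀)/(s/√n) = (297 − 256)/(60.9/√20) = 3.01
df = n − 1 = 19
Two-sided p-value ≈ 0.0072
Since p ≈ 0.0072 < α = 0.05, reject H0; the evidence is statistically significant.

t = 3.01, df = 19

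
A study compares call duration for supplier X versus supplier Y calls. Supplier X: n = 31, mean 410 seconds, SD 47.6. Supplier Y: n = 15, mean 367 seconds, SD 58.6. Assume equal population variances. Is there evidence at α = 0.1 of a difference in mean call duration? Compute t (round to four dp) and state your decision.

Let group 1 = supplier X, group 2 = supplier Y. H0: μ_1 = μ_2; H1: μ_1 ≠ μ_2 (two-sample pooled-variance t-test, two-sided).
s_p² = [(31−1)·47.6² + (15−1)·58.6²]/(31+15−2) = 2637.46
t = (410 − 367)/√[2637.46·(1/31 + 1/15)] = 2.6621
df = n₁ + n₂ − 2 = 44
Two-sided p-value ≈ 0.011
Since p ≈ 0.011 < α = 0.1, reject H0; the evidence is statistically significant.

t = 2.6621; reject H0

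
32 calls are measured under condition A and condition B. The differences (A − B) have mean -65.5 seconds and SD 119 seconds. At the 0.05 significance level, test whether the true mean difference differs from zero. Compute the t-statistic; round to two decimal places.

H0: μ_d = 0; H1: μ_d ≠ 0 (paired t-test on the differences, two-sided).
t = d̄/(s_d/√n) = -65.5/(119/√32) = -3.11
df = n − 1 = 31
Two-sided p-value ≈ 0.004
Since p ≈ 0.004 < α = 0.05, reject H0; the evidence is statistically significant.

-3.11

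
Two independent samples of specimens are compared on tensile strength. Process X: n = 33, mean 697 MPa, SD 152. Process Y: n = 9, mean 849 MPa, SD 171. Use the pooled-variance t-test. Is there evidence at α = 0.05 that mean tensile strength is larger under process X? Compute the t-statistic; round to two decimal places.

Let group 1 = process X, group 2 = process Y. H0: μ_1 = μ_2; H1: μ_1 > μ_2 (two-sample pooled-variance t-test, right-tailed).
s_p² = [(33−1)·152² + (9−1)·171²]/(33+9−2) = 24331.4
t = (697 − 849)/√[24331.4·(1/33 + 1/9)] = -2.59
df = n₁ + n₂ − 2 = 40
p-value = P(T ≥ -2.59) ≈ 0.9934
Since p ≈ 0.9934 > α = 0.05, fail to reject H0; the data do not provide sufficient evidence against H0.

-2.59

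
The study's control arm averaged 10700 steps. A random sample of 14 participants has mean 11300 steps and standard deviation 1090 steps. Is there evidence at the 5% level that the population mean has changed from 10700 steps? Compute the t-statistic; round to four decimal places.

2.0596

H0: μ = 10700; H1: μ ≠ 10700 (one-sample t-test, two-sided).
t = (x̄ − μ₀)/(s/√n) = (11300 − 10700)/(1090/√14) = 2.0596
df = n − 1 = 13
Two-sided p-value ≈ 0.060
Since p ≈ 0.060 > α = 0.05, fail to reject H0; the evidence is not statistically significant.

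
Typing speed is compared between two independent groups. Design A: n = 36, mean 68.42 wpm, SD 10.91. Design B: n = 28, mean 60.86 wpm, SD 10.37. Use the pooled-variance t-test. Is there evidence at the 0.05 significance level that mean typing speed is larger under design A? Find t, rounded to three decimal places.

2.810

Let group 1 = design A, group 2 = design B. H0: μ_1 = μ_2; H1: μ_1 > μ_2 (two-sample pooled-variance t-test, right-tailed).
s_p² = [(36−1)·10.91² + (28−1)·10.37²]/(36+28−2) = 114.024
t = (68.42 − 60.86)/√[114.024·(1/36 + 1/28)] = 2.810
df = n₁ + n₂ − 2 = 62
p-value = P(T ≥ 2.810) ≈ 0.003
Since p ≈ 0.003 < α = 0.05, reject H0; the data support H1.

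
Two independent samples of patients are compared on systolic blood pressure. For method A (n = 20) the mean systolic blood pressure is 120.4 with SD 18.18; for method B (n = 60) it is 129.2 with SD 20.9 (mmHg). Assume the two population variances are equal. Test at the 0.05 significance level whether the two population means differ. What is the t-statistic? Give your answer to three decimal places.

Let group 1 = method A, group 2 = method B. H0: μ_1 = μ_2; H1: μ_1 ≠ μ_2 (two-sample pooled-variance t-test, two-sided).
s_p² = [(20−1)·18.18² + (60−1)·20.9²]/(20+60−2) = 410.917
t = (120.4 − 129.2)/√[410.917·(1/20 + 1/60)] = -1.681
df = n₁ + n₂ − 2 = 78
Two-sided p-value ≈ 0.0967
Since p ≈ 0.0967 > α = 0.05, fail to reject H0; the data do not provide sufficient evidence against H0.

-1.681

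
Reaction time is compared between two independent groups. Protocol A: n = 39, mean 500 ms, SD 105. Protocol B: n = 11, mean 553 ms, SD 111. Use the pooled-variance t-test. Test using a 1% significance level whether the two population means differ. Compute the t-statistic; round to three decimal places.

Let group 1 = protocol A, group 2 = protocol B. H0: μ_1 = μ_2; H1: μ_1 ≠ μ_2 (two-sample pooled-variance t-test, two-sided).
s_p² = [(39−1)·105² + (11−1)·111²]/(39+11−2) = 11295
t = (500 − 553)/√[11295·(1/39 + 1/11)] = -1.461
df = n₁ + n₂ − 2 = 48
Two-sided p-value ≈ 0.1506
Since p ≈ 0.1506 > α = 0.01, fail to reject H0; the evidence is not statistically significant.

-1.461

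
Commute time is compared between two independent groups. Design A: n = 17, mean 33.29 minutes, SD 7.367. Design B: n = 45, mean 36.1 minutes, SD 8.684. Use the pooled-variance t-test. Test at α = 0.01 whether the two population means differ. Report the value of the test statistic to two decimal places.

-1.18

Let group 1 = design A, group 2 = design B. H0: μ_1 = μ_2; H1: μ_1 ≠ μ_2 (two-sample pooled-variance t-test, two-sided).
s_p² = [(17−1)·7.367² + (45−1)·8.684²]/(17+45−2) = 69.7747
t = (33.29 − 36.1)/√[69.7747·(1/17 + 1/45)] = -1.18
df = n₁ + n₂ − 2 = 60
Two-sided p-value ≈ 0.242
Since p ≈ 0.242 > α = 0.01, fail to reject H0; the evidence is not statistically significant.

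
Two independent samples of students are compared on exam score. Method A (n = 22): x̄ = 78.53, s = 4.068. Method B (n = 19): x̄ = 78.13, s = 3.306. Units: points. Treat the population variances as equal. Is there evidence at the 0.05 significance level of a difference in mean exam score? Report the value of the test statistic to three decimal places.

Let group 1 = method A, group 2 = method B. H0: μ_1 = μ_2; H1: μ_1 ≠ μ_2 (two-sample pooled-variance t-test, two-sided).
s_p² = [(22−1)·4.068² + (19−1)·3.306²]/(22+19−2) = 13.9552
t = (78.53 − 78.13)/√[13.9552·(1/22 + 1/19)] = 0.342
df = n₁ + n₂ − 2 = 39
Two-sided p-value ≈ 0.734
Since p ≈ 0.734 > α = 0.05, fail to reject H0; the data do not provide sufficient evidence against H0.

0.342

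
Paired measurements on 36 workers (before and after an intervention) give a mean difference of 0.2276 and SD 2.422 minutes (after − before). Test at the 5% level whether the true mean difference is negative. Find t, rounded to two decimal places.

0.56

H0: μ_d = 0; H1: μ_d < 0 (paired t-test on the differences, left-tailed).
t = d̄/(s_d/√n) = 0.2276/(2.422/√36) = 0.56
df = n − 1 = 35
p-value = P(T ≤ 0.56) ≈ 0.712
Since p ≈ 0.712 > α = 0.05, fail to reject H0; the evidence is not statistically significant.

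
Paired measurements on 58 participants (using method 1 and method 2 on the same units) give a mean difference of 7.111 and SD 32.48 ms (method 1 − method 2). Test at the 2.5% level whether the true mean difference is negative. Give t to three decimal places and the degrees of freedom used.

t = 1.667, df = 57

H0: μ_d = 0; H1: μ_d < 0 (paired t-test on the differences, left-tailed).
t = d̄/(s_d/√n) = 7.111/(32.48/√58) = 1.667
df = n − 1 = 57
p-value = P(T ≤ 1.667) ≈ 0.950
Since p ≈ 0.950 > α = 0.025, fail to reject H0; the evidence is not statistically significant.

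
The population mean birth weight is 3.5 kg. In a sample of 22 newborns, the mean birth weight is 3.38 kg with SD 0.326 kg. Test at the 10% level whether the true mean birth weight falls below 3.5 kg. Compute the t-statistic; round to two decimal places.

-1.73

H0: μ = 3.5; H1: μ < 3.5 (one-sample t-test, left-tailed).
t = (x̄ − μ₀)/(s/√n) = (3.38 − 3.5)/(0.326/√22) = -1.73
df = n − 1 = 21
p-value = P(T ≤ -1.73) ≈ 0.049
Since p ≈ 0.049 < α = 0.1, reject H0; the data support H1.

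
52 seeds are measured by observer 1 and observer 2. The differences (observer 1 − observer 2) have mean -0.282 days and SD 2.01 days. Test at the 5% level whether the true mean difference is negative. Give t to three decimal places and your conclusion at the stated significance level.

t = -1.012; fail to reject H0

H0: μ_d = 0; H1: μ_d < 0 (paired t-test on the differences, left-tailed).
t = d̄/(s_d/√n) = -0.282/(2.01/√52) = -1.012
df = n − 1 = 51
p-value = P(T ≤ -1.012) ≈ 0.158
Since p ≈ 0.158 > α = 0.05, fail to reject H0; the evidence is not statistically significant.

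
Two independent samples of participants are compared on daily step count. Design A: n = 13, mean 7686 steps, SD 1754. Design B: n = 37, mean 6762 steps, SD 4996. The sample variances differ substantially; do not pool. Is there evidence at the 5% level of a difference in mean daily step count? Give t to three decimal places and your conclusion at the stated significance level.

t = 0.968; fail to reject H0

Let group 1 = design A, group 2 = design B. H0: μ_1 = μ_2; H1: μ_1 ≠ μ_2 (Welch's two-sample t-test, two-sided).
t = (x̄_1 − x̄_2)/√(s_1²/n_1 + s_2²/n_2) = (7686 − 6762)/√(1754²/13 + 4996²/37) = 0.968
Welch–Satterthwaite df ≈ 47.98
Two-sided p-value ≈ 0.3379
Since p ≈ 0.3379 > α = 0.05, fail to reject H0; the data do not provide sufficient evidence against H0.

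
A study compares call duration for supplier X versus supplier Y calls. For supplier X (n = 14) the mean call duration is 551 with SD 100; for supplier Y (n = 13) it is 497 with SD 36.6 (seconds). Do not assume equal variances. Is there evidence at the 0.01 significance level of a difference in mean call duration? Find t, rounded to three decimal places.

1.889

Let group 1 = supplier X, group 2 = supplier Y. H0: μ_1 = μ_2; H1: μ_1 ≠ μ_2 (Welch's two-sample t-test, two-sided).
t = (x̄_1 − x̄_2)/√(s_1²/n_1 + s_2²/n_2) = (551 − 497)/√(100²/14 + 36.6²/13) = 1.889
Welch–Satterthwaite df ≈ 16.65
Two-sided p-value ≈ 0.076
Since p ≈ 0.076 > α = 0.01, fail to reject H0; the evidence is not statistically significant.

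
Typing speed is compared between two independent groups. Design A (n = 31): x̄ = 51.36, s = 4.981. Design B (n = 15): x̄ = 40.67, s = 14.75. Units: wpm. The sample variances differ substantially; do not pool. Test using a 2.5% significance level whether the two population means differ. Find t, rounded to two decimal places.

Let group 1 = design A, group 2 = design B. H0: μ_1 = μ_2; H1: μ_1 ≠ μ_2 (Welch's two-sample t-test, two-sided).
t = (x̄_1 − x̄_2)/√(s_1²/n_1 + s_2²/n_2) = (51.36 − 40.67)/√(4.981²/31 + 14.75²/15) = 2.73
Welch–Satterthwaite df ≈ 15.57
Two-sided p-value ≈ 0.0150
Since p ≈ 0.0150 < α = 0.025, reject H0; the evidence is statistically significant.

2.73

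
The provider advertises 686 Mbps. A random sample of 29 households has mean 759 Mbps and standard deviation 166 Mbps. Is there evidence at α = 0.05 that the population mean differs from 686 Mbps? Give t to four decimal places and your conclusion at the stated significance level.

H0: μ = 686; H1: μ ≠ 686 (one-sample t-test, two-sided).
t = (x̄ − μ₀)/(s/√n) = (759 − 686)/(166/√29) = 2.3682
df = n − 1 = 28
Two-sided p-value ≈ 0.0250
Since p ≈ 0.0250 < α = 0.05, reject H0; the data support H1.

t = 2.3682; reject H0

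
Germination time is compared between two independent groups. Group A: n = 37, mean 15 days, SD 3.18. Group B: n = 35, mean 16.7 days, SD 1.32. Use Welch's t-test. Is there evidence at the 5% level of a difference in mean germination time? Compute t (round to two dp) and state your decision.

t = -2.99; reject H0

Let group 1 = group A, group 2 = group B. H0: μ_1 = μ_2; H1: μ_1 ≠ μ_2 (Welch's two-sample t-test, two-sided).
t = (x̄_1 − x̄_2)/√(s_1²/n_1 + s_2²/n_2) = (15 − 16.7)/√(3.18²/37 + 1.32²/35) = -2.99
Welch–Satterthwaite df ≈ 48.60
Two-sided p-value ≈ 0.0044
Since p ≈ 0.0044 < α = 0.05, reject H0; the evidence is statistically significant.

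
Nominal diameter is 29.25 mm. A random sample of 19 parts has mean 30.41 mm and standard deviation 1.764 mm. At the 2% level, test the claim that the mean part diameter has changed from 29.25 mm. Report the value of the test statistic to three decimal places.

H0: μ = 29.25; H1: μ ≠ 29.25 (one-sample t-test, two-sided).
t = (x̄ − μ₀)/(s/√n) = (30.41 − 29.25)/(1.764/√19) = 2.866
df = n − 1 = 18
Two-sided p-value ≈ 0.010
Since p ≈ 0.010 < α = 0.02, reject H0; the evidence is statistically significant.

2.866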